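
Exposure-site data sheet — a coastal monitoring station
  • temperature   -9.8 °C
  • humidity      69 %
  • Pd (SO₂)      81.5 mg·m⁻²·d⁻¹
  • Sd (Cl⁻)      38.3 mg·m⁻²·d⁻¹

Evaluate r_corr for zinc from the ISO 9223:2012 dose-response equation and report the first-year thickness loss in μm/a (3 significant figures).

r_corr = 1.11 μm/a

zinc: f(T) = +0.038·(T−10) [T≤10 °C] = -0.7524
  Pd branch = 0.0129·Pd^0.44·e^(0.046·RH+f) = 1.007 μm/a
  Sd branch = 0.0175·Sd^0.57·e^(0.008·RH+0.085·T) = 0.1055 μm/a
  sum: 1.007 + 0.1055 → r_corr = 1.113 μm/a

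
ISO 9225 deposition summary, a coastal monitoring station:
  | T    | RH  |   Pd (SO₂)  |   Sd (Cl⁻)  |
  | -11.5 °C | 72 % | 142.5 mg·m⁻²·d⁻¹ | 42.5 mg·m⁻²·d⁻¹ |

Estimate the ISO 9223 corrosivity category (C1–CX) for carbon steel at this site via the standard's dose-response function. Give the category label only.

C2

carbon steel: f(T) = +0.150·(T−10) [T≤10 °C] = -3.2250
  sulphur-dioxide contribution → 3.915 μm/a
  chloride contribution → 7.085 μm/a
  ⇒ r_corr(carbon steel) = 11 μm/a
11 μm/a falls in (1.3, 25] for carbon steel → category C2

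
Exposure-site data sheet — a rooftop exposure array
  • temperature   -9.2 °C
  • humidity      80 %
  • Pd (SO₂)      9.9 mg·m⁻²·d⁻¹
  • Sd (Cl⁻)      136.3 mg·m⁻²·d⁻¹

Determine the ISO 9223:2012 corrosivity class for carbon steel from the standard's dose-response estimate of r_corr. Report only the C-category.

C2

carbon steel: f(T) = +0.150·(T−10) [T≤10 °C] = -2.8800
  sulphur-dioxide contribution → 1.621 μm/a
  chloride contribution → 20.83 μm/a
  total first-year rate 22.45 μm/a
ISO 9223 Table 2 (carbon steel): 1.3 < 22.5 ≤ 25 μm/a ⇒ C2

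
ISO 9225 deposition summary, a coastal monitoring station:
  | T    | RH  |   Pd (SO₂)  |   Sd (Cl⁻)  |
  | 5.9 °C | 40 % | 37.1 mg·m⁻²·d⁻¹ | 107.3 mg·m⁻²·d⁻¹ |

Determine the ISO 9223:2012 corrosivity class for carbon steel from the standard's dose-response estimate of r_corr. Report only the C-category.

carbon steel: f(T) = +0.150·(T−10) [T≤10 °C] = -0.6150
  Pd branch = 1.77·Pd^0.52·e^(0.02·RH+f) = 13.94 μm/a
  Sd branch = 0.102·Sd^0.62·e^(0.033·RH+0.04·T) = 8.777 μm/a
  sum: 13.94 + 8.777 → r_corr = 22.72 μm/a
ISO 9223 Table 2 (carbon steel): 1.3 < 22.7 ≤ 25 μm/a ⇒ C2

C2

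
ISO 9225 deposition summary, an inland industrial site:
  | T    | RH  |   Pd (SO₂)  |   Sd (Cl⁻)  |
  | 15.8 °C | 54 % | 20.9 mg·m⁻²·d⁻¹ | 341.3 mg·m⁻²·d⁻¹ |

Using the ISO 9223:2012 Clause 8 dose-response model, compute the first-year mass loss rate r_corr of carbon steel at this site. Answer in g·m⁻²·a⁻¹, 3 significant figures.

carbon steel: f(T) = -0.054·(T−10) [T>10 °C] = -0.3132
  Pd branch = 1.77·Pd^0.52·e^(0.02·RH+f) = 18.51 μm/a
  Cl⁻ term: 0.102·341.3^0.62·exp(0.033·54+0.04·15.8) = 42.42
  sum: 18.51 + 42.42 → r_corr = 60.93 μm/a
Convert to mass loss: 60.93 μm/a × 7.85 g/cm³ = 478.3 g·m⁻²·a⁻¹

r_corr = 478 g·m⁻²·a⁻¹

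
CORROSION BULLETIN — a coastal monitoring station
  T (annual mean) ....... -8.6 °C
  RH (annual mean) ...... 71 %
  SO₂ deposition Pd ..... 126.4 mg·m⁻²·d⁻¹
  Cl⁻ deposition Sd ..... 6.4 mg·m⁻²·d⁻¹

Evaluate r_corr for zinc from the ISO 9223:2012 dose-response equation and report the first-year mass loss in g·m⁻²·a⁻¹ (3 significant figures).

r_corr = 10.3 g·m⁻²·a⁻¹

zinc: temperature factor f = +0.038·(-18.6) = -0.7068
  Pd branch = 0.0129·Pd^0.44·e^(0.046·RH+f) = 1.402 μm/a
  Cl⁻ term: 0.0175·6.4^0.57·exp(0.008·71+0.085·-8.6) = 0.04283
  r_corr = 1.402 + 0.04283 = 1.445 μm/a
Convert to mass loss: 1.445 μm/a × 7.14 g/cm³ = 10.32 g·m⁻²·a⁻¹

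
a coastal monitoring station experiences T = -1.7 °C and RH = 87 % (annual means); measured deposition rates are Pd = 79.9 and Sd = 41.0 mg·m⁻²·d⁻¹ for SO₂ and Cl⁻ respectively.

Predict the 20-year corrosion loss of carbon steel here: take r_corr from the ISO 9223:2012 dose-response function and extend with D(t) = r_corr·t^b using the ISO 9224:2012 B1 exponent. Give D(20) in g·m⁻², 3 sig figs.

D(20) = 1.27e+03 g·m⁻²

carbon steel: temperature factor f = +0.150·(-11.7) = -1.7550
  SO₂ term: 1.77·79.9^0.52·exp(0.02·87-1.7550) = 17.01
  Sd branch = 0.102·Sd^0.62·e^(0.033·RH+0.04·T) = 16.82 μm/a
  r_corr = 17.01 + 16.82 = 33.83 μm/a
Long-term exponent b (ISO 9224 Table 2, B1) = 0.523
  D(20) = 33.83 × 20^0.523 = 33.83 × 4.791 = 162.1 μm
  Mass loss = 162.1 μm × 7.85 g/cm³ = 1273 g·m⁻²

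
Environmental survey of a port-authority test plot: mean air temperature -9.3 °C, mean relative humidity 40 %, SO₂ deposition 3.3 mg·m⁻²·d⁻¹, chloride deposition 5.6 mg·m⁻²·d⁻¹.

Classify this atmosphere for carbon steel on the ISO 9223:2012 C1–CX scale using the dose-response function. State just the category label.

carbon steel: temperature factor f = +0.150·(-19.3) = -2.8950
  Pd branch = 1.77·Pd^0.52·e^(0.02·RH+f) = 0.4053 μm/a
  Sd branch = 0.102·Sd^0.62·e^(0.033·RH+0.04·T) = 0.7659 μm/a
  r_corr = 0.4053 + 0.7659 = 1.171 μm/a
Category bounds: 0…1.3 μm/a bracket r_corr ⇒ C1

C1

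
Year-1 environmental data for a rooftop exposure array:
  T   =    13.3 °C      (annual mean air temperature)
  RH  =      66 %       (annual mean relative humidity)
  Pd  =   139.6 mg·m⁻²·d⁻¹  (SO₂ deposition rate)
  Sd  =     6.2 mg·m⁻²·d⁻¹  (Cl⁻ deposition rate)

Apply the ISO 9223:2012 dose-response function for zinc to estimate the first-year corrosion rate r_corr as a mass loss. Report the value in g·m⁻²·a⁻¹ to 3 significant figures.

zinc: f(T) = -0.071·(T−10) [T>10 °C] = -0.2343
  SO₂ term: 0.0129·139.6^0.44·exp(0.046·66-0.2343) = 1.867
  Cl⁻ term: 0.0175·6.2^0.57·exp(0.008·66+0.085·13.3) = 0.26
  r_corr = 1.867 + 0.26 = 2.127 μm/a
Convert to mass loss: 2.127 μm/a × 7.14 g/cm³ = 15.19 g·m⁻²·a⁻¹

r_corr = 15.2 g·m⁻²·a⁻¹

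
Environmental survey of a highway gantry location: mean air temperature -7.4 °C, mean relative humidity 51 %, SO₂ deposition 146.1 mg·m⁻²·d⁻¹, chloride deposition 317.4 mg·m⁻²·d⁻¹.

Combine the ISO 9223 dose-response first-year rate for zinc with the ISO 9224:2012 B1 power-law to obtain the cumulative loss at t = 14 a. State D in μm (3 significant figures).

D(14) = 8.52 μm

zinc: f(T) = +0.038·(T−10) [T≤10 °C] = -0.6612
  SO₂ term: 0.0129·146.1^0.44·exp(0.046·51-0.6612) = 0.6234
  Sd branch = 0.0175·Sd^0.57·e^(0.008·RH+0.085·T) = 0.3741 μm/a
  r_corr = 0.6234 + 0.3741 = 0.9974 μm/a
Long-term exponent b (ISO 9224 Table 2, B1) = 0.813
  D(14) = 0.9974 × 14^0.813 = 0.9974 × 8.547 = 8.525 μm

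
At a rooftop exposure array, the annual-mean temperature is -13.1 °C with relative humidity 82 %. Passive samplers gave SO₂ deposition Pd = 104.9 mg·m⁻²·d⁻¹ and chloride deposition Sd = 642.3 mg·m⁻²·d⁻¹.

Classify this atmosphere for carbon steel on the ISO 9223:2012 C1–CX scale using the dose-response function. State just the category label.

carbon steel: T≤10 °C ⇒ hinge +0.150·(-13.1−10) = -3.4650
  Pd branch = 1.77·Pd^0.52·e^(0.02·RH+f) = 3.208 μm/a
  Sd branch = 0.102·Sd^0.62·e^(0.033·RH+0.04·T) = 49.78 μm/a
  sum: 3.208 + 49.78 → r_corr = 52.98 μm/a
Category bounds: 50…80 μm/a bracket r_corr ⇒ C4

C4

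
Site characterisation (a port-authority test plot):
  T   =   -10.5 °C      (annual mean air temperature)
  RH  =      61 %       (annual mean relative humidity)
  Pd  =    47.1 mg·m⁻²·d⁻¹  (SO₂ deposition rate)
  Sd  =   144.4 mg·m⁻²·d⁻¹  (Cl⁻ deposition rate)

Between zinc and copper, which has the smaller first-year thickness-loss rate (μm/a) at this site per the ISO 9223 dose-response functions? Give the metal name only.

copper

zinc: f(T) = +0.038·(T−10) [T≤10 °C] = -0.7790
  Pd branch = 0.0129·Pd^0.44·e^(0.046·RH+f) = 0.5334 μm/a
  Cl⁻ term: 0.0175·144.4^0.57·exp(0.008·61+0.085·-10.5) = 0.1988
  r_corr = 0.5334 + 0.1988 = 0.7321 μm/a
copper: T≤10 °C ⇒ hinge +0.126·(-10.5−10) = -2.5830
  Pd branch = 0.0053·Pd^0.26·e^(0.059·RH+f) = 0.03986 μm/a
  Sd branch = 0.01025·Sd^0.27·e^(0.036·RH+0.049·T) = 0.2109 μm/a
  sum: 0.03986 + 0.2109 → r_corr = 0.2508 μm/a
Ordering by μm/a: zinc (0.732) > copper (0.251)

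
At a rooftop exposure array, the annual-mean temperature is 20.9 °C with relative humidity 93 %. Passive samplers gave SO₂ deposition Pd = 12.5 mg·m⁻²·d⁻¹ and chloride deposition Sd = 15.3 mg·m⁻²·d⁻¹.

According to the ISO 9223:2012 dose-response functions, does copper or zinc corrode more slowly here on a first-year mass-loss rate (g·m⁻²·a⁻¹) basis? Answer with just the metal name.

zinc

copper: f(T) = -0.080·(T−10) [T>10 °C] = -0.8720
  Pd branch = 0.0053·Pd^0.26·e^(0.059·RH+f) = 1.032 μm/a
  Cl⁻ term: 0.01025·15.3^0.27·exp(0.036·93+0.049·20.9) = 1.696
  sum: 1.032 + 1.696 → r_corr = 2.728 μm/a
  mass loss = 2.728 μm/a × 8.96 g/cm³ = 24.44 g·m⁻²·a⁻¹
zinc: f(T) = -0.071·(T−10) [T>10 °C] = -0.7739
  Pd branch = 0.0129·Pd^0.44·e^(0.046·RH+f) = 1.303 μm/a
  Sd branch = 0.0175·Sd^0.57·e^(0.008·RH+0.085·T) = 1.03 μm/a
  sum: 1.303 + 1.03 → r_corr = 2.334 μm/a
  mass loss = 2.334 μm/a × 7.14 g/cm³ = 16.66 g·m⁻²·a⁻¹
Ordering by g·m⁻²·a⁻¹: copper (24.4) > zinc (16.7)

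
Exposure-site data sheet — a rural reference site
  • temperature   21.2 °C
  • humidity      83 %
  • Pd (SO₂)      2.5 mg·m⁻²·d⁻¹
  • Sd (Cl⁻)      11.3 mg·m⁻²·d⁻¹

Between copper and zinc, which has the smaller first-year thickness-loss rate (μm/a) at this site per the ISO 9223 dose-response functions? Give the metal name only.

zinc

copper: temperature factor f = -0.080·(11.2) = -0.8960
  SO₂ term: 0.0053·2.5^0.26·exp(0.059·83-0.8960) = 0.3676
  Cl⁻ term: 0.01025·11.3^0.27·exp(0.036·83+0.049·21.2) = 1.106
  r_corr = 0.3676 + 1.106 = 1.474 μm/a
zinc: f(T) = -0.071·(T−10) [T>10 °C] = -0.7952
  SO₂ term: 0.0129·2.5^0.44·exp(0.046·83-0.7952) = 0.3967
  Sd branch = 0.0175·Sd^0.57·e^(0.008·RH+0.085·T) = 0.8208 μm/a
  sum: 0.3967 + 0.8208 → r_corr = 1.218 μm/a
Ordering by μm/a: copper (1.47) > zinc (1.22)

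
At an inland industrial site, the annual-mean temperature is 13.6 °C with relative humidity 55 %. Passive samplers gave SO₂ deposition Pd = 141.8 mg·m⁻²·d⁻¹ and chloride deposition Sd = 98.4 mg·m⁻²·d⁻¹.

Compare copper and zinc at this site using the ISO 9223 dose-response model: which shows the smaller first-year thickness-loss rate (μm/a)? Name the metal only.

copper

copper: f(T) = -0.080·(T−10) [T>10 °C] = -0.2880
  SO₂ term: 0.0053·141.8^0.26·exp(0.059·55-0.2880) = 0.3698
  Cl⁻ term: 0.01025·98.4^0.27·exp(0.036·55+0.049·13.6) = 0.4991
  r_corr = 0.3698 + 0.4991 = 0.8688 μm/a
zinc: temperature factor f = -0.071·(3.6) = -0.2556
  SO₂ term: 0.0129·141.8^0.44·exp(0.046·55-0.2556) = 1.109
  Cl⁻ term: 0.0175·98.4^0.57·exp(0.008·55+0.085·13.6) = 1.181
  r_corr = 1.109 + 1.181 = 2.29 μm/a
Ordering by μm/a: zinc (2.29) > copper (0.869)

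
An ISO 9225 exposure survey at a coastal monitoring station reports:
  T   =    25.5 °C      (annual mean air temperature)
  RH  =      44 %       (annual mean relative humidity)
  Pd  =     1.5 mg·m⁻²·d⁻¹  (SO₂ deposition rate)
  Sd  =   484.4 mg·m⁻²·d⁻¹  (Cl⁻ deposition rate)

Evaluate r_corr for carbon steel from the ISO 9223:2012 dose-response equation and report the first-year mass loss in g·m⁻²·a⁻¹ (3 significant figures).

carbon steel: temperature factor f = -0.054·(15.5) = -0.8370
  sulphur-dioxide contribution → 2.281 μm/a
  chloride contribution → 55.85 μm/a
  total first-year rate 58.13 μm/a
Convert to mass loss: 58.13 μm/a × 7.85 g/cm³ = 456.3 g·m⁻²·a⁻¹

r_corr = 456 g·m⁻²·a⁻¹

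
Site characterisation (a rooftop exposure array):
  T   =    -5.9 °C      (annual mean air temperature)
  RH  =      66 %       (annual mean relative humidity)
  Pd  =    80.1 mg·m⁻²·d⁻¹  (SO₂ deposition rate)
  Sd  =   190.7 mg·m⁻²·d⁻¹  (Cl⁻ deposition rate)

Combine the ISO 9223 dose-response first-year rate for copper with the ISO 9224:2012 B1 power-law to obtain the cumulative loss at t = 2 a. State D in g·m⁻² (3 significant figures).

copper: T≤10 °C ⇒ hinge +0.126·(-5.9−10) = -2.0034
  sulphur-dioxide contribution → 0.1097 μm/a
  chloride contribution → 0.341 μm/a
  ⇒ r_corr(copper) = 0.4507 μm/a
ISO 9224: D(t) = r_corr · t^b with b = 0.667 (copper, B1)
  D(2) = 0.4507 × 2^0.667 = 0.4507 × 1.588 = 0.7156 μm
  Mass loss = 0.7156 μm × 8.96 g/cm³ = 6.412 g·m⁻²

D(2) = 6.41 g·m⁻²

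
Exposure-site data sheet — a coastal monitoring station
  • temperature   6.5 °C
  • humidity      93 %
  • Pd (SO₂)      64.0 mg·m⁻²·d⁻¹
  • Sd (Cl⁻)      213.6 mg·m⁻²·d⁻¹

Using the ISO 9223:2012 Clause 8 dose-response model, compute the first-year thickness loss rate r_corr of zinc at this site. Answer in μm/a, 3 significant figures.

r_corr = 6.44 μm/a

zinc: f(T) = +0.038·(T−10) [T≤10 °C] = -0.1330
  Pd branch = 0.0129·Pd^0.44·e^(0.046·RH+f) = 5.075 μm/a
  Cl⁻ term: 0.0175·213.6^0.57·exp(0.008·93+0.085·6.5) = 1.361
  sum: 5.075 + 1.361 → r_corr = 6.437 μm/a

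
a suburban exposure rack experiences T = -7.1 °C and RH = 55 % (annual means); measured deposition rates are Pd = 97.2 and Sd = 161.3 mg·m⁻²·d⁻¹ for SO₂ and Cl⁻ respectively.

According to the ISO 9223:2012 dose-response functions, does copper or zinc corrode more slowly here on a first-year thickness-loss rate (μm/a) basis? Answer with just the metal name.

copper: temperature factor f = +0.126·(-17.1) = -2.1546
  sulphur-dioxide contribution → 0.05184 μm/a
  chloride contribution → 0.2068 μm/a
  ⇒ r_corr(copper) = 0.2587 μm/a
zinc: f(T) = +0.038·(T−10) [T≤10 °C] = -0.6498
  sulphur-dioxide contribution → 0.6335 μm/a
  chloride contribution → 0.2694 μm/a
  ⇒ r_corr(zinc) = 0.9029 μm/a
Ordering by μm/a: zinc (0.903) > copper (0.259)

copper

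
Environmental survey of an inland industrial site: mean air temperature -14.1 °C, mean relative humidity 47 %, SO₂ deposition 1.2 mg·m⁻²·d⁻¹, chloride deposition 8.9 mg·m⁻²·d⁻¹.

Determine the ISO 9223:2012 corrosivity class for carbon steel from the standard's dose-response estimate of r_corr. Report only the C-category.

carbon steel: T≤10 °C ⇒ hinge +0.150·(-14.1−10) = -3.6150
  sulphur-dioxide contribution → 0.1341 μm/a
  chloride contribution → 1.061 μm/a
  total first-year rate 1.195 μm/a
ISO 9223 Table 2 (carbon steel): 0 < 1.2 ≤ 1.3 μm/a ⇒ C1

C1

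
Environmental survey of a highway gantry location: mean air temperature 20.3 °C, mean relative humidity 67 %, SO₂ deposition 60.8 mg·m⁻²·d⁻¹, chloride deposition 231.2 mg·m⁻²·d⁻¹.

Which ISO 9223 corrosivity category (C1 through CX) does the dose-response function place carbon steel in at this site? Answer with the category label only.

C5

carbon steel: temperature factor f = -0.054·(10.3) = -0.5562
  sulphur-dioxide contribution → 32.81 μm/a
  chloride contribution → 61.26 μm/a
  total first-year rate 94.07 μm/a
ISO 9223 Table 2 (carbon steel): 80 < 94.1 ≤ 200 μm/a ⇒ C5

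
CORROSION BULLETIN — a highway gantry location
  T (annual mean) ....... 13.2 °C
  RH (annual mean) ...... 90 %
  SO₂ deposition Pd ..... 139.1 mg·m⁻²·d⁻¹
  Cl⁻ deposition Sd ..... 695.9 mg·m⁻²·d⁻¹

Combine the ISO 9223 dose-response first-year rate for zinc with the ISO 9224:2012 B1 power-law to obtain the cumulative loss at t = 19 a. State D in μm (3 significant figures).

D(19) = 112 μm

zinc: T>10 °C ⇒ hinge -0.071·(13.2−10) = -0.2272
  SO₂ term: 0.0129·139.1^0.44·exp(0.046·90-0.2272) = 5.662
  Sd branch = 0.0175·Sd^0.57·e^(0.008·RH+0.085·T) = 4.605 μm/a
  r_corr = 5.662 + 4.605 = 10.27 μm/a
Power-law: D(19) = r_corr · 19^0.813
  D(19) = 10.27 × 19^0.813 = 10.27 × 10.96 = 112.5 μm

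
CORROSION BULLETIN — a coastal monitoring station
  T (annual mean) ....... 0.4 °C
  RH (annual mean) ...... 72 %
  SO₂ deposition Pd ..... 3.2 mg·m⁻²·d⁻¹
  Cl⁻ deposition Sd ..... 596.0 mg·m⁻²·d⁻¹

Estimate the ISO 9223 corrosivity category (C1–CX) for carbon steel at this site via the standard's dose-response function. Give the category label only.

carbon steel: T≤10 °C ⇒ hinge +0.150·(0.4−10) = -1.4400
  sulphur-dioxide contribution → 3.241 μm/a
  chloride contribution → 58.63 μm/a
  total first-year rate 61.87 μm/a
Category bounds: 50…80 μm/a bracket r_corr ⇒ C4

C4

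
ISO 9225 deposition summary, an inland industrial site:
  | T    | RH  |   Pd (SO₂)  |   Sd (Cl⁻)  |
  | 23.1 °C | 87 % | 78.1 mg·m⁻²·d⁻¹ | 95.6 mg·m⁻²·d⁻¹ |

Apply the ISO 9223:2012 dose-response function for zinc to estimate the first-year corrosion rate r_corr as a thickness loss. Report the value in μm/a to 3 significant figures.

zinc: T>10 °C ⇒ hinge -0.071·(23.1−10) = -0.9301
  sulphur-dioxide contribution → 1.894 μm/a
  chloride contribution → 3.364 μm/a
  ⇒ r_corr(zinc) = 5.259 μm/a

r_corr = 5.26 μm/a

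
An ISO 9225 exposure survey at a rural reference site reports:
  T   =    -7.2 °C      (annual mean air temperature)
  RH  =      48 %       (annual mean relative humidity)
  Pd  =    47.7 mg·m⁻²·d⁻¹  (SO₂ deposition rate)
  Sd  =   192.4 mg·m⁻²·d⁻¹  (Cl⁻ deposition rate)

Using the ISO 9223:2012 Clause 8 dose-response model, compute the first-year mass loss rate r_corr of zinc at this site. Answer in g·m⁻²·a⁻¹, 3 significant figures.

zinc: temperature factor f = +0.038·(-17.2) = -0.6536
  sulphur-dioxide contribution → 0.3344 μm/a
  chloride contribution → 0.2793 μm/a
  total first-year rate 0.6136 μm/a
Convert to mass loss: 0.6136 μm/a × 7.14 g/cm³ = 4.381 g·m⁻²·a⁻¹

r_corr = 4.38 g·m⁻²·a⁻¹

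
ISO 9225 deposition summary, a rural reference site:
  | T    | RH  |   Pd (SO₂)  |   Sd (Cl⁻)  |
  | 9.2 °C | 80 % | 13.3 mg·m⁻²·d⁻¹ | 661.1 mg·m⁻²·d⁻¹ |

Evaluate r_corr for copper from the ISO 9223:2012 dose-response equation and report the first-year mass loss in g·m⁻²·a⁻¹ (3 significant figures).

r_corr = 24.3 g·m⁻²·a⁻¹

copper: T≤10 °C ⇒ hinge +0.126·(9.2−10) = -0.1008
  SO₂ term: 0.0053·13.3^0.26·exp(0.059·80-0.1008) = 1.053
  Sd branch = 0.01025·Sd^0.27·e^(0.036·RH+0.049·T) = 1.655 μm/a
  sum: 1.053 + 1.655 → r_corr = 2.708 μm/a
Convert to mass loss: 2.708 μm/a × 8.96 g/cm³ = 24.26 g·m⁻²·a⁻¹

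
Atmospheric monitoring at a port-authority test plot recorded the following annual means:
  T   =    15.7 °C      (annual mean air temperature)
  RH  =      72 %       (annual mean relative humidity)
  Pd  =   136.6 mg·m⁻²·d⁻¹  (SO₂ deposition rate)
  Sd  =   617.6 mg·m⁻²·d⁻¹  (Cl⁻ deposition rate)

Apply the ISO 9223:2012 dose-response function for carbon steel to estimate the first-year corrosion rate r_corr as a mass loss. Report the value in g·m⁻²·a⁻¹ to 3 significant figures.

carbon steel: T>10 °C ⇒ hinge -0.054·(15.7−10) = -0.3078
  sulphur-dioxide contribution → 70.81 μm/a
  chloride contribution → 110.5 μm/a
  ⇒ r_corr(carbon steel) = 181.3 μm/a
Convert to mass loss: 181.3 μm/a × 7.85 g/cm³ = 1424 g·m⁻²·a⁻¹

r_corr = 1.42e+03 g·m⁻²·a⁻¹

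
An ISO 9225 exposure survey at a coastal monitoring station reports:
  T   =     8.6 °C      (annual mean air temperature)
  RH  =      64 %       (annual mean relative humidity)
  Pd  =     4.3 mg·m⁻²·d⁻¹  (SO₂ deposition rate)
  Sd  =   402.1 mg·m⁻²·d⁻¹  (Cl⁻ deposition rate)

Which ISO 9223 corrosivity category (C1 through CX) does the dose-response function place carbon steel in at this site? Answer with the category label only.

carbon steel: T≤10 °C ⇒ hinge +0.150·(8.6−10) = -0.2100
  Pd branch = 1.77·Pd^0.52·e^(0.02·RH+f) = 11.02 μm/a
  Sd branch = 0.102·Sd^0.62·e^(0.033·RH+0.04·T) = 48.97 μm/a
  sum: 11.02 + 48.97 → r_corr = 59.99 μm/a
Category bounds: 50…80 μm/a bracket r_corr ⇒ C4

C4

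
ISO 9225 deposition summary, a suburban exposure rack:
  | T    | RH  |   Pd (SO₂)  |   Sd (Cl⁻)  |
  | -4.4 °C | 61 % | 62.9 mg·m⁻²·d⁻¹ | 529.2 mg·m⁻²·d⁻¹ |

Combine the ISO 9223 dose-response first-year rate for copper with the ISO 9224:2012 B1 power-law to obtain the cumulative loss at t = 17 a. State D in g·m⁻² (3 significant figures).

copper: f(T) = +0.126·(T−10) [T≤10 °C] = -1.8144
  sulphur-dioxide contribution → 0.09268 μm/a
  chloride contribution → 0.4038 μm/a
  total first-year rate 0.4965 μm/a
ISO 9224: D(t) = r_corr · t^b with b = 0.667 (copper, B1)
  D(17) = 0.4965 × 17^0.667 = 0.4965 × 6.618 = 3.286 μm
  Mass loss = 3.286 μm × 8.96 g/cm³ = 29.44 g·m⁻²

D(17) = 29.4 g·m⁻²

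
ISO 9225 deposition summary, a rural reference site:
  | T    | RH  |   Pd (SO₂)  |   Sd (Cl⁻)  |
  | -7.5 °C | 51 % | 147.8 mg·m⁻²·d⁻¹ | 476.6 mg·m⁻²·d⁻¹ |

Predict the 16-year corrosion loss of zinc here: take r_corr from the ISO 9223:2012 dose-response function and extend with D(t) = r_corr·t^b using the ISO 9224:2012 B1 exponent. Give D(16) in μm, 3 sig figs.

zinc: temperature factor f = +0.038·(-17.5) = -0.6650
  SO₂ term: 0.0129·147.8^0.44·exp(0.046·51-0.6650) = 0.6242
  Cl⁻ term: 0.0175·476.6^0.57·exp(0.008·51+0.085·-7.5) = 0.4676
  sum: 0.6242 + 0.4676 → r_corr = 1.092 μm/a
ISO 9224: D(t) = r_corr · t^b with b = 0.813 (zinc, B1)
  D(16) = 1.092 × 16^0.813 = 1.092 × 9.527 = 10.4 μm

D(16) = 10.4 μm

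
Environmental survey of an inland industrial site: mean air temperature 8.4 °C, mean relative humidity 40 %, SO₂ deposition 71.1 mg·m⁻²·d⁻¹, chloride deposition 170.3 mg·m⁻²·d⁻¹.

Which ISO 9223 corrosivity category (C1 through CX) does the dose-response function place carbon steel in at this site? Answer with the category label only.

C3

carbon steel: T≤10 °C ⇒ hinge +0.150·(8.4−10) = -0.2400
  SO₂ term: 1.77·71.1^0.52·exp(0.02·40-0.2400) = 28.45
  Sd branch = 0.102·Sd^0.62·e^(0.033·RH+0.04·T) = 12.92 μm/a
  sum: 28.45 + 12.92 → r_corr = 41.37 μm/a
41.4 μm/a falls in (25, 50] for carbon steel → category C3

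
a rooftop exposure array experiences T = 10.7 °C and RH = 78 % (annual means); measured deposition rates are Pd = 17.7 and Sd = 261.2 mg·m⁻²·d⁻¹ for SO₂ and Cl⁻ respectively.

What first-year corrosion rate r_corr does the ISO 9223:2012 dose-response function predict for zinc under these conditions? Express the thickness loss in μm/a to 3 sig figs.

zinc: temperature factor f = -0.071·(0.7) = -0.0497
  sulphur-dioxide contribution → 1.572 μm/a
  chloride contribution → 1.935 μm/a
  ⇒ r_corr(zinc) = 3.507 μm/a

r_corr = 3.51 μm/a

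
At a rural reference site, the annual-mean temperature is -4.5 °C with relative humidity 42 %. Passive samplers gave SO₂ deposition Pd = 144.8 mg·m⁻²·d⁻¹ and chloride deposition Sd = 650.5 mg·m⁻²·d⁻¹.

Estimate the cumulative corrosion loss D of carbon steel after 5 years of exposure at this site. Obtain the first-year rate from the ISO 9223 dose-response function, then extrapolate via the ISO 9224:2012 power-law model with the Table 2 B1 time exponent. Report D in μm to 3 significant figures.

D(5) = 58.2 μm

carbon steel: T≤10 °C ⇒ hinge +0.150·(-4.5−10) = -2.1750
  sulphur-dioxide contribution → 6.191 μm/a
  chloride contribution → 18.9 μm/a
  ⇒ r_corr(carbon steel) = 25.1 μm/a
ISO 9224: D(t) = r_corr · t^b with b = 0.523 (carbon steel, B1)
  D(5) = 25.1 × 5^0.523 = 25.1 × 2.32 = 58.23 μm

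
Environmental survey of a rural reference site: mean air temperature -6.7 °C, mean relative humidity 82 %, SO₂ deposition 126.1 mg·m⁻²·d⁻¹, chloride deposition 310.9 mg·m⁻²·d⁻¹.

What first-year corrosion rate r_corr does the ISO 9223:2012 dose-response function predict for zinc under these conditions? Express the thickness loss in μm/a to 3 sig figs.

r_corr = 3.00 μm/a

zinc: T≤10 °C ⇒ hinge +0.038·(-6.7−10) = -0.6346
  sulphur-dioxide contribution → 2.497 μm/a
  chloride contribution → 0.5028 μm/a
  ⇒ r_corr(zinc) = 3 μm/a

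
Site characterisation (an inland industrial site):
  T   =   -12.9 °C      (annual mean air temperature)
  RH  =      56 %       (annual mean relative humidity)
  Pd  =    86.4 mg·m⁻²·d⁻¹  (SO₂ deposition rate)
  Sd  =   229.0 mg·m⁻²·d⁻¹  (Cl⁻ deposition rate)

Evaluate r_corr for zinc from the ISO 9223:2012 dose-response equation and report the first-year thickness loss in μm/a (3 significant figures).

r_corr = 0.708 μm/a

zinc: temperature factor f = +0.038·(-22.9) = -0.8702
  SO₂ term: 0.0129·86.4^0.44·exp(0.046·56-0.8702) = 0.5052
  Cl⁻ term: 0.0175·229.0^0.57·exp(0.008·56+0.085·-12.9) = 0.2025
  sum: 0.5052 + 0.2025 → r_corr = 0.7078 μm/a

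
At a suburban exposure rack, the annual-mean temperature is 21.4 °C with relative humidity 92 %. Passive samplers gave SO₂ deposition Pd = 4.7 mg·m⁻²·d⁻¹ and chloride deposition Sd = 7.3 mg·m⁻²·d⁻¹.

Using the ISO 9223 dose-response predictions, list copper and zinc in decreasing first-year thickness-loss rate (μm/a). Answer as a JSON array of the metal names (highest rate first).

copper: temperature factor f = -0.080·(11.4) = -0.9120
  Pd branch = 0.0053·Pd^0.26·e^(0.059·RH+f) = 0.7249 μm/a
  Cl⁻ term: 0.01025·7.3^0.27·exp(0.036·92+0.049·21.4) = 1.373
  sum: 0.7249 + 1.373 → r_corr = 2.098 μm/a
zinc: temperature factor f = -0.071·(11.4) = -0.8094
  SO₂ term: 0.0129·4.7^0.44·exp(0.046·92-0.8094) = 0.7811
  Cl⁻ term: 0.0175·7.3^0.57·exp(0.008·92+0.085·21.4) = 0.6994
  r_corr = 0.7811 + 0.6994 = 1.481 μm/a
Ordering by μm/a: copper (2.1) > zinc (1.48)

["copper", "zinc"]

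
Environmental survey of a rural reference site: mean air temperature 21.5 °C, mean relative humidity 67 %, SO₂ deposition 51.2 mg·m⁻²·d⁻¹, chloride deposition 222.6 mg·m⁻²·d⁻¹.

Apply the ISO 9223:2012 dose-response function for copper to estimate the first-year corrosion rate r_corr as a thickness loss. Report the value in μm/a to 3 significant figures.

r_corr = 1.72 μm/a

copper: temperature factor f = -0.080·(11.5) = -0.9200
  Pd branch = 0.0053·Pd^0.26·e^(0.059·RH+f) = 0.3061 μm/a
  Sd branch = 0.01025·Sd^0.27·e^(0.036·RH+0.049·T) = 1.411 μm/a
  r_corr = 0.3061 + 1.411 = 1.717 μm/a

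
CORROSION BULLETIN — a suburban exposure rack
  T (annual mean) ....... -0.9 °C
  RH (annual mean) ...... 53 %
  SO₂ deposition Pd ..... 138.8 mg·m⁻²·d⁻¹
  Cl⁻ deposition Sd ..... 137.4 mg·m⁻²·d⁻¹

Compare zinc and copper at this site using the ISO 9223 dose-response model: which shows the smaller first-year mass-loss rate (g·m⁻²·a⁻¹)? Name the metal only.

copper

zinc: T≤10 °C ⇒ hinge +0.038·(-0.9−10) = -0.4142
  SO₂ term: 0.0129·138.8^0.44·exp(0.046·53-0.4142) = 0.8554
  Cl⁻ term: 0.0175·137.4^0.57·exp(0.008·53+0.085·-0.9) = 0.4098
  sum: 0.8554 + 0.4098 → r_corr = 1.265 μm/a
  mass loss = 1.265 μm/a × 7.14 g/cm³ = 9.034 g·m⁻²·a⁻¹
copper: temperature factor f = +0.126·(-10.9) = -1.3734
  SO₂ term: 0.0053·138.8^0.26·exp(0.059·53-1.3734) = 0.1104
  Sd branch = 0.01025·Sd^0.27·e^(0.036·RH+0.049·T) = 0.2497 μm/a
  sum: 0.1104 + 0.2497 → r_corr = 0.3601 μm/a
  mass loss = 0.3601 μm/a × 8.96 g/cm³ = 3.227 g·m⁻²·a⁻¹
Ordering by g·m⁻²·a⁻¹: zinc (9.03) > copper (3.23)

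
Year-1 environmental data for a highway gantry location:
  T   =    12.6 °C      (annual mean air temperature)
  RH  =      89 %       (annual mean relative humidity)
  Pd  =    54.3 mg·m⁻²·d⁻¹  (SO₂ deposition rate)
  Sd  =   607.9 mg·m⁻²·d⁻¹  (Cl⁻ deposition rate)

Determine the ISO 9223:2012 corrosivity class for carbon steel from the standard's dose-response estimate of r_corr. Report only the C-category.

carbon steel: T>10 °C ⇒ hinge -0.054·(12.6−10) = -0.1404
  sulphur-dioxide contribution → 72.8 μm/a
  chloride contribution → 169.4 μm/a
  ⇒ r_corr(carbon steel) = 242.2 μm/a
ISO 9223 Table 2 (carbon steel): 200 < 242 ≤ 700 μm/a ⇒ CX

CX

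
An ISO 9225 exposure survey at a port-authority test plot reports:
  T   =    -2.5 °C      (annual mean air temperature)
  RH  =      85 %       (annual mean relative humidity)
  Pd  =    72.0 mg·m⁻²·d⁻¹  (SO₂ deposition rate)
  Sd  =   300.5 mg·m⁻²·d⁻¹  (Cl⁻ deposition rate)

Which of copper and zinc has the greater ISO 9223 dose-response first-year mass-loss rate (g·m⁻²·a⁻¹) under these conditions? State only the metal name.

zinc

copper: temperature factor f = +0.126·(-12.5) = -1.5750
  SO₂ term: 0.0053·72.0^0.26·exp(0.059·85-1.5750) = 0.5025
  Sd branch = 0.01025·Sd^0.27·e^(0.036·RH+0.049·T) = 0.9026 μm/a
  r_corr = 0.5025 + 0.9026 = 1.405 μm/a
  mass loss = 1.405 μm/a × 8.96 g/cm³ = 12.59 g·m⁻²·a⁻¹
zinc: temperature factor f = +0.038·(-12.5) = -0.4750
  Pd branch = 0.0129·Pd^0.44·e^(0.046·RH+f) = 2.628 μm/a
  Sd branch = 0.0175·Sd^0.57·e^(0.008·RH+0.085·T) = 0.7218 μm/a
  r_corr = 2.628 + 0.7218 = 3.35 μm/a
  mass loss = 3.35 μm/a × 7.14 g/cm³ = 23.92 g·m⁻²·a⁻¹
Ordering by g·m⁻²·a⁻¹: zinc (23.9) > copper (12.6)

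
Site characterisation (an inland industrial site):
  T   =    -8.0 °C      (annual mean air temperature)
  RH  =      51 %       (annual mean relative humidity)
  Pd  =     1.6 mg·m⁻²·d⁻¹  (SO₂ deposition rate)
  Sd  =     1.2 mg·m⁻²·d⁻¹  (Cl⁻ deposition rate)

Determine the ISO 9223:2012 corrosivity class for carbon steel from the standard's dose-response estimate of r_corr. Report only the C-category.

carbon steel: f(T) = +0.150·(T−10) [T≤10 °C] = -2.7000
  sulphur-dioxide contribution → 0.4212 μm/a
  chloride contribution → 0.4463 μm/a
  total first-year rate 0.8675 μm/a
ISO 9223 Table 2 (carbon steel): 0 < 0.868 ≤ 1.3 μm/a ⇒ C1

C1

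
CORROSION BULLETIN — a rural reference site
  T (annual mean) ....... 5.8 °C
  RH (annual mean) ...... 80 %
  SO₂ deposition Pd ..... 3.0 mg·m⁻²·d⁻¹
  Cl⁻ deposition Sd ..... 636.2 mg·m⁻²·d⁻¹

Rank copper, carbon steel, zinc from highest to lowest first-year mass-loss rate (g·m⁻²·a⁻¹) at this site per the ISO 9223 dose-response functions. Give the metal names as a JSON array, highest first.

["carbon steel", "zinc", "copper"]

copper: f(T) = +0.126·(T−10) [T≤10 °C] = -0.5292
  SO₂ term: 0.0053·3.0^0.26·exp(0.059·80-0.5292) = 0.466
  Sd branch = 0.01025·Sd^0.27·e^(0.036·RH+0.049·T) = 1.386 μm/a
  r_corr = 0.466 + 1.386 = 1.852 μm/a
  mass loss = 1.852 μm/a × 8.96 g/cm³ = 16.6 g·m⁻²·a⁻¹
carbon steel: T≤10 °C ⇒ hinge +0.150·(5.8−10) = -0.6300
  Pd branch = 1.77·Pd^0.52·e^(0.02·RH+f) = 8.267 μm/a
  Cl⁻ term: 0.102·636.2^0.62·exp(0.033·80+0.04·5.8) = 98.66
  r_corr = 8.267 + 98.66 = 106.9 μm/a
  mass loss = 106.9 μm/a × 7.85 g/cm³ = 839.3 g·m⁻²·a⁻¹
zinc: f(T) = +0.038·(T−10) [T≤10 °C] = -0.1596
  Pd branch = 0.0129·Pd^0.44·e^(0.046·RH+f) = 0.707 μm/a
  Cl⁻ term: 0.0175·636.2^0.57·exp(0.008·80+0.085·5.8) = 2.153
  r_corr = 0.707 + 2.153 = 2.86 μm/a
  mass loss = 2.86 μm/a × 7.14 g/cm³ = 20.42 g·m⁻²·a⁻¹
Ordering by g·m⁻²·a⁻¹: carbon steel (839) > zinc (20.4) > copper (16.6)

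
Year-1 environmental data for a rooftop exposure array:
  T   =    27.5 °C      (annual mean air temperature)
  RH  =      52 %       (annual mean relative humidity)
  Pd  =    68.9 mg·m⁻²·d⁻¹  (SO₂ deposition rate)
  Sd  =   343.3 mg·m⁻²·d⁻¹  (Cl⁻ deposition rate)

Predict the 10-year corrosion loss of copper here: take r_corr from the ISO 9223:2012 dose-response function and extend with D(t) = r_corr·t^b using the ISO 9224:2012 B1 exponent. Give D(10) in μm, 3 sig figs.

D(10) = 6.15 μm

copper: T>10 °C ⇒ hinge -0.080·(27.5−10) = -1.4000
  sulphur-dioxide contribution → 0.08445 μm/a
  chloride contribution → 1.24 μm/a
  total first-year rate 1.325 μm/a
Power-law: D(10) = r_corr · 10^0.667
  D(10) = 1.325 × 10^0.667 = 1.325 × 4.645 = 6.154 μm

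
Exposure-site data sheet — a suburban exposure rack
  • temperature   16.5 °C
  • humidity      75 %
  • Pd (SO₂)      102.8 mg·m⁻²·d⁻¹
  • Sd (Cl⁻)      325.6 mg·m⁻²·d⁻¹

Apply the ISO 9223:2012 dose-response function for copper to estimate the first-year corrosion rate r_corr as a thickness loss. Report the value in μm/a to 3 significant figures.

r_corr = 2.51 μm/a

copper: f(T) = -0.080·(T−10) [T>10 °C] = -0.5200
  sulphur-dioxide contribution → 0.8776 μm/a
  chloride contribution → 1.633 μm/a
  ⇒ r_corr(copper) = 2.51 μm/a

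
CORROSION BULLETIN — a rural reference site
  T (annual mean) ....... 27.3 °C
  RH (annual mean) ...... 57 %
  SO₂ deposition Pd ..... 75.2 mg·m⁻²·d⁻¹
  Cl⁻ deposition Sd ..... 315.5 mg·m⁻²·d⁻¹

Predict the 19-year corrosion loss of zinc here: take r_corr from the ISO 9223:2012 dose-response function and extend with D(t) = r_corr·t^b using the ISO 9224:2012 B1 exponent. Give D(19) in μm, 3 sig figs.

D(19) = 85.6 μm

zinc: f(T) = -0.071·(T−10) [T>10 °C] = -1.2283
  SO₂ term: 0.0129·75.2^0.44·exp(0.046·57-1.2283) = 0.3479
  Sd branch = 0.0175·Sd^0.57·e^(0.008·RH+0.085·T) = 7.469 μm/a
  sum: 0.3479 + 7.469 → r_corr = 7.817 μm/a
Long-term exponent b (ISO 9224 Table 2, B1) = 0.813
  D(19) = 7.817 × 19^0.813 = 7.817 × 10.96 = 85.64 μm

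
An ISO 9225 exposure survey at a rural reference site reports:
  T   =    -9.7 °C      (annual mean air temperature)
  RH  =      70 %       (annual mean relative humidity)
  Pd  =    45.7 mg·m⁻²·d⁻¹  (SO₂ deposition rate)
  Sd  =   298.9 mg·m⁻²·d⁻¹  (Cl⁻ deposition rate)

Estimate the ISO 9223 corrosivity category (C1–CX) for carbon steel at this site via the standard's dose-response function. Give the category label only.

C3

carbon steel: temperature factor f = +0.150·(-19.7) = -2.9550
  SO₂ term: 1.77·45.7^0.52·exp(0.02·70-2.9550) = 2.728
  Cl⁻ term: 0.102·298.9^0.62·exp(0.033·70+0.04·-9.7) = 23.89
  sum: 2.728 + 23.89 → r_corr = 26.61 μm/a
ISO 9223 Table 2 (carbon steel): 25 < 26.6 ≤ 50 μm/a ⇒ C3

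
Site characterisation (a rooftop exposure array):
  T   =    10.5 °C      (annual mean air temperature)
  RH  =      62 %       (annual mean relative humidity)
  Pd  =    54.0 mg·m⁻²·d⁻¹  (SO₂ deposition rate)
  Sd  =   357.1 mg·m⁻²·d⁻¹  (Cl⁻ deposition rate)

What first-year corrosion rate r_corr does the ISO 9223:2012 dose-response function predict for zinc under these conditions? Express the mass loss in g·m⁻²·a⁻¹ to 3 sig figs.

zinc: temperature factor f = -0.071·(0.5) = -0.0355
  Pd branch = 0.0129·Pd^0.44·e^(0.046·RH+f) = 1.247 μm/a
  Sd branch = 0.0175·Sd^0.57·e^(0.008·RH+0.085·T) = 2.001 μm/a
  r_corr = 1.247 + 2.001 = 3.248 μm/a
Convert to mass loss: 3.248 μm/a × 7.14 g/cm³ = 23.19 g·m⁻²·a⁻¹

r_corr = 23.2 g·m⁻²·a⁻¹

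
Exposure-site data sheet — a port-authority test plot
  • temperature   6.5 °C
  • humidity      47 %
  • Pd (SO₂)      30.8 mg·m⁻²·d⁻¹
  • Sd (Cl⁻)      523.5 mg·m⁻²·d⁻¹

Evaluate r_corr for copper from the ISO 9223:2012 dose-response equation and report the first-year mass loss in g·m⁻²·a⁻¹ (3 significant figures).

r_corr = 4.91 g·m⁻²·a⁻¹

copper: T≤10 °C ⇒ hinge +0.126·(6.5−10) = -0.4410
  sulphur-dioxide contribution → 0.1331 μm/a
  chloride contribution → 0.4149 μm/a
  ⇒ r_corr(copper) = 0.548 μm/a
Convert to mass loss: 0.548 μm/a × 8.96 g/cm³ = 4.91 g·m⁻²·a⁻¹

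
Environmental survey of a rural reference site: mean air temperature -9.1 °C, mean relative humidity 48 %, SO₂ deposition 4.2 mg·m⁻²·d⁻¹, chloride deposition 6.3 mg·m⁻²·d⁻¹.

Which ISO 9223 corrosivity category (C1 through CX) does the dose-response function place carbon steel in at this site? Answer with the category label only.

carbon steel: T≤10 °C ⇒ hinge +0.150·(-9.1−10) = -2.8650
  SO₂ term: 1.77·4.2^0.52·exp(0.02·48-2.8650) = 0.5556
  Cl⁻ term: 0.102·6.3^0.62·exp(0.033·48+0.04·-9.1) = 1.082
  r_corr = 0.5556 + 1.082 = 1.637 μm/a
1.64 μm/a falls in (1.3, 25] for carbon steel → category C2

C2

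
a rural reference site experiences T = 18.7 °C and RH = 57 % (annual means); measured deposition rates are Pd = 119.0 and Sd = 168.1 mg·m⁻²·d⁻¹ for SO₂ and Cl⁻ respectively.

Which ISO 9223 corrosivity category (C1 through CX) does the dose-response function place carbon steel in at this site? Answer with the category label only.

C4

carbon steel: temperature factor f = -0.054·(8.7) = -0.4698
  sulphur-dioxide contribution → 41.53 μm/a
  chloride contribution → 33.9 μm/a
  ⇒ r_corr(carbon steel) = 75.43 μm/a
Category bounds: 50…80 μm/a bracket r_corr ⇒ C4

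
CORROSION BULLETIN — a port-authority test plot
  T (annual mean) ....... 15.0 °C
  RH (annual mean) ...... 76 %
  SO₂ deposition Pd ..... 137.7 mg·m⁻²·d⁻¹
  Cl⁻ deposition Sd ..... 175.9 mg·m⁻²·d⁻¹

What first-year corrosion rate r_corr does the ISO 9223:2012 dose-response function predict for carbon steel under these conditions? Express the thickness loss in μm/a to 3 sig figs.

r_corr = 136 μm/a

carbon steel: temperature factor f = -0.054·(5.0) = -0.2700
  SO₂ term: 1.77·137.7^0.52·exp(0.02·76-0.2700) = 80
  Cl⁻ term: 0.102·175.9^0.62·exp(0.033·76+0.04·15.0) = 56.29
  sum: 80 + 56.29 → r_corr = 136.3 μm/a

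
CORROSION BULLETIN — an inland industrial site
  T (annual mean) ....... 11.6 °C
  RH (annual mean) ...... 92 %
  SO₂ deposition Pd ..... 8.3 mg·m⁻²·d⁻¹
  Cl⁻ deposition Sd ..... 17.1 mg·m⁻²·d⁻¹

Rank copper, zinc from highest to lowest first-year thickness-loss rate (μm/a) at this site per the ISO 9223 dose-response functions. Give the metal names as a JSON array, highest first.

["copper", "zinc"]

copper: T>10 °C ⇒ hinge -0.080·(11.6−10) = -0.1280
  Pd branch = 0.0053·Pd^0.26·e^(0.059·RH+f) = 1.841 μm/a
  Sd branch = 0.01025·Sd^0.27·e^(0.036·RH+0.049·T) = 1.069 μm/a
  r_corr = 1.841 + 1.069 = 2.909 μm/a
zinc: T>10 °C ⇒ hinge -0.071·(11.6−10) = -0.1136
  SO₂ term: 0.0129·8.3^0.44·exp(0.046·92-0.1136) = 2.012
  Sd branch = 0.0175·Sd^0.57·e^(0.008·RH+0.085·T) = 0.494 μm/a
  r_corr = 2.012 + 0.494 = 2.506 μm/a
Ordering by μm/a: copper (2.91) > zinc (2.51)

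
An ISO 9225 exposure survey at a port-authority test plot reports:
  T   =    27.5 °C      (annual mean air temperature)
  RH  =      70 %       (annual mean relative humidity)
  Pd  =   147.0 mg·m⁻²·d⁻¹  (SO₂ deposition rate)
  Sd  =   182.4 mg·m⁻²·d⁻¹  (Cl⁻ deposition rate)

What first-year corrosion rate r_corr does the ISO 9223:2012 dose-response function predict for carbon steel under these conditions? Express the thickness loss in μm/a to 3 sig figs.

r_corr = 115 μm/a

carbon steel: f(T) = -0.054·(T−10) [T>10 °C] = -0.9450
  sulphur-dioxide contribution → 37.38 μm/a
  chloride contribution → 77.87 μm/a
  total first-year rate 115.2 μm/a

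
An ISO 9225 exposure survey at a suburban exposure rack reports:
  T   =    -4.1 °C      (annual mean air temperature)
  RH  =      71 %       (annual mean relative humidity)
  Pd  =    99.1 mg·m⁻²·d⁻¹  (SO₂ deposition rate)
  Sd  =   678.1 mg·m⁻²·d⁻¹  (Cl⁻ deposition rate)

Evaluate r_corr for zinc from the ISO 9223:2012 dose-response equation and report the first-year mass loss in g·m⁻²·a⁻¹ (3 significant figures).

r_corr = 17.1 g·m⁻²·a⁻¹

zinc: f(T) = +0.038·(T−10) [T≤10 °C] = -0.5358
  sulphur-dioxide contribution → 1.495 μm/a
  chloride contribution → 0.8958 μm/a
  total first-year rate 2.391 μm/a
Convert to mass loss: 2.391 μm/a × 7.14 g/cm³ = 17.07 g·m⁻²·a⁻¹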